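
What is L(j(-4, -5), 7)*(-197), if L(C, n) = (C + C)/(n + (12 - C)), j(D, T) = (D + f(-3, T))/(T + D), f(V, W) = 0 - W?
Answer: 197/86 ≈ 2.2907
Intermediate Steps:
f(V, W) = -W
j(D, T) = (D - T)/(D + T) (j(D, T) = (D - T)/(T + D) = (D - T)/(D + T))
L(C, n) = 2*C/(12 + n - C) (L(C, n) = (2*C)/(12 + n - C) = 2*C/(12 + n - C))
L(j(-4, -5), 7)*(-197) = (2*((-4 - 1*(-5))/(-4 - 5))/(12 + 7 - (-4 - 1*(-5))/(-4 - 5)))*(-197) = (2*((-4 + 5)/(-9))/(12 + 7 - (-4 + 5)/(-9)))*(-197) = (2*(-1/9*1)/(12 + 7 - (-1)/9))*(-197) = (2*(-1/9)/(12 + 7 - 1*(-1/9)))*(-197) = (2*(-1/9)/(12 + 7 + 1/9))*(-197) = (2*(-1/9)/(172/9))*(-197) = (2*(-1/9)*(9/172))*(-197) = -1/86*(-197) = 197/86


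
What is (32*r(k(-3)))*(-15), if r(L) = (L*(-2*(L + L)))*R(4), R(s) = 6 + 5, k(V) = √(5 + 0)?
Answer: 105600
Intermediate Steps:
k(V) = √5
R(s) = 11
r(L) = -44*L² (r(L) = (L*(-2*(L + L)))*11 = (L*(-4*L))*11 = -4*L²*11 = -44*L²)
(32*r(k(-3)))*(-15) = (32*(-44*(√5)²))*(-15) = (32*(-44*5))*(-15) = (32*(-220))*(-15) = -7040*(-15) = 105600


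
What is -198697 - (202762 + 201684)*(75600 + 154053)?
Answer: -92882435935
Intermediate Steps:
-198697 - (202762 + 201684)*(75600 + 154053) = -198697 - 404446*229653 = -198697 - 1*92882237238 = -198697 - 92882237238 = -92882435935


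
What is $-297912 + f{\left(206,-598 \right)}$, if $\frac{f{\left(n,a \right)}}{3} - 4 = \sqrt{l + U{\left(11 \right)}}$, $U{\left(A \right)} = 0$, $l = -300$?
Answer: $-297900 + 30 i \sqrt{3} \approx -2.979 \cdot 10^{5} + 51.962 i$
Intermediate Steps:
$f{\left(n,a \right)} = 12 + 30 i \sqrt{3}$ ($f{\left(n,a \right)} = 12 + 3 \sqrt{-300 + 0} = 12 + 3 \sqrt{-300} = 12 + 3 \cdot 10 i \sqrt{3} = 12 + 30 i \sqrt{3}$)
$-297912 + f{\left(206,-598 \right)} = -297912 + \left(12 + 30 i \sqrt{3}\right) = -297900 + 30 i \sqrt{3}$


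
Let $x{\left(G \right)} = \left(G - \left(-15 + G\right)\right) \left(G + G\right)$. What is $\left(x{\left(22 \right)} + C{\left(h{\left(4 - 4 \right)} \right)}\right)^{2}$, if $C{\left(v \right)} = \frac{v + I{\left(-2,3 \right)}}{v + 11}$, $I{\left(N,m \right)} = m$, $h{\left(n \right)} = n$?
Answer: $\frac{52751169}{121} \approx 4.3596 \cdot 10^{5}$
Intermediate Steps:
$x{\left(G \right)} = 30 G$ ($x{\left(G \right)} = 15 \cdot 2 G = 30 G$)
$C{\left(v \right)} = \frac{3 + v}{11 + v}$ ($C{\left(v \right)} = \frac{v + 3}{v + 11} = \frac{3 + v}{11 + v}$)
$\left(x{\left(22 \right)} + C{\left(h{\left(4 - 4 \right)} \right)}\right)^{2} = \left(30 \cdot 22 + \frac{3 + \left(4 - 4\right)}{11 + \left(4 - 4\right)}\right)^{2} = \left(660 + \frac{3 + 0}{11 + 0}\right)^{2} = \left(660 + \frac{1}{11} \cdot 3\right)^{2} = \left(660 + \frac{3}{11}\right)^{2} = \left(\frac{7263}{11}\right)^{2} = \frac{52751169}{121}$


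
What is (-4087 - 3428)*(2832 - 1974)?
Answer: -6447870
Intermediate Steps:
(-4087 - 3428)*(2832 - 1974) = -7515*858 = -6447870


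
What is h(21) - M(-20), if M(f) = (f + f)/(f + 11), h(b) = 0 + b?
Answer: 149/9 ≈ 16.556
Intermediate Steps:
h(b) = b
M(f) = 2*f/(11 + f) (M(f) = (2*f)/(11 + f) = 2*f/(11 + f))
h(21) - M(-20) = 21 - 2*(-20)/(11 - 20) = 21 - 2*(-20)/(-9) = 21 - 2*(-20)*(-1)/9 = 21 - 1*40/9 = 21 - 40/9 = 149/9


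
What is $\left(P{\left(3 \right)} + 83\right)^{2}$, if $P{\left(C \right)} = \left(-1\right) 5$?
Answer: $6084$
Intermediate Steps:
$P{\left(C \right)} = -5$
$\left(P{\left(3 \right)} + 83\right)^{2} = \left(-5 + 83\right)^{2} = 78^{2} = 6084$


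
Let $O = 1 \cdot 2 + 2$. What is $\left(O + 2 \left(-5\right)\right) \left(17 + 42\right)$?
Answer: $-354$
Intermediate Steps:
$O = 4$ ($O = 2 + 2 = 4$)
$\left(O + 2 \left(-5\right)\right) \left(17 + 42\right) = \left(4 + 2 \left(-5\right)\right) \left(17 + 42\right) = \left(4 - 10\right) 59 = \left(-6\right) 59 = -354$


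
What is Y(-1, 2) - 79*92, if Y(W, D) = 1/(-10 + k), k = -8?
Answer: -130825/18 ≈ -7268.1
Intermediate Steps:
Y(W, D) = -1/18 (Y(W, D) = 1/(-10 - 8) = 1/(-18) = -1/18)
Y(-1, 2) - 79*92 = -1/18 - 79*92 = -1/18 - 7268 = -130825/18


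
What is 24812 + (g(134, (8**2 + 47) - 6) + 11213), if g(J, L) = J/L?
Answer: 3782759/105 ≈ 36026.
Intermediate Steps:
24812 + (g(134, (8**2 + 47) - 6) + 11213) = 24812 + (134/((8**2 + 47) - 6) + 11213) = 24812 + (134/((64 + 47) - 6) + 11213) = 24812 + (134/(111 - 6) + 11213) = 24812 + (134/105 + 11213) = 24812 + 1177499/105 = 3782759/105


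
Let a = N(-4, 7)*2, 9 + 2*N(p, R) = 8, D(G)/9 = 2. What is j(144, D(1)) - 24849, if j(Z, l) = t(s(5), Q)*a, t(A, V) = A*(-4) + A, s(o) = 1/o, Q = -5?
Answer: -124242/5 ≈ -24848.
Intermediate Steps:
D(G) = 18 (D(G) = 9*2 = 18)
N(p, R) = -1/2 (N(p, R) = -9/2 + (1/2)*8 = -9/2 + 4 = -1/2)
t(A, V) = -3*A (t(A, V) = -4*A + A = -3*A)
a = -1 (a = -1/2*2 = -1)
j(Z, l) = 3/5 (j(Z, l) = -3/5*(-1) = 3/5)
j(144, D(1)) - 24849 = 3/5 - 24849 = -124242/5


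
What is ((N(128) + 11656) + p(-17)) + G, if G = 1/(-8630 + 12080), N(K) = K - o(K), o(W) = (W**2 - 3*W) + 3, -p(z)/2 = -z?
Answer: -14672849/3450 ≈ -4253.0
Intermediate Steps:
p(z) = 2*z (p(z) = -(-2)*z = 2*z)
o(W) = 3 + W**2 - 3*W
N(K) = -3 - K**2 + 4*K (N(K) = K - (3 + K**2 - 3*K) = K + (-3 - K**2 + 3*K) = -3 - K**2 + 4*K)
G = 1/3450 ≈ 0.00028986
((N(128) + 11656) + p(-17)) + G = (((-3 - 1*128**2 + 4*128) + 11656) + 2*(-17)) + 1/3450 = (((-3 - 1*16384 + 512) + 11656) - 34) + 1/3450 = (((-3 - 16384 + 512) + 11656) - 34) + 1/3450 = ((-15875 + 11656) - 34) + 1/3450 = (-4219 - 34) + 1/3450 = -4253 + 1/3450 = -14672849/3450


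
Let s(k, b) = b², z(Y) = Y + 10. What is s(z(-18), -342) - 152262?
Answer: -35298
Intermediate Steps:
z(Y) = 10 + Y
s(z(-18), -342) - 152262 = (-342)² - 152262 = 116964 - 152262 = -35298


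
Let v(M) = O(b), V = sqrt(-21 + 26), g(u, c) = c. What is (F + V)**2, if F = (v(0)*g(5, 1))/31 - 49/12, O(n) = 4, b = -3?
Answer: 2855761/138384 - 1471*sqrt(5)/186 ≈ 2.9523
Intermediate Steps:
V = sqrt(5) ≈ 2.2361
v(M) = 4
F = -1471/372 (F = (4*1)/31 - 49/12 = 4*(1/31) - 49*1/12 = 4/31 - 49/12 = -1471/372 ≈ -3.9543)
(F + V)**2 = (-1471/372 + sqrt(5))**2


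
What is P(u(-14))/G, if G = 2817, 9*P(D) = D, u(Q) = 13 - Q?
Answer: 1/939 ≈ 0.0010650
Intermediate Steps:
P(D) = D/9
P(u(-14))/G = ((13 - 1*(-14))/9)/2817 = ((13 + 14)/9)*(1/2817) = ((⅑)*27)*(1/2817) = 3*(1/2817) = 1/939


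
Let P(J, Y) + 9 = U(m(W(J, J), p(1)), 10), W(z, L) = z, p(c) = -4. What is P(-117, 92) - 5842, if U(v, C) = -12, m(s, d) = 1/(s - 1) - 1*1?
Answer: -5863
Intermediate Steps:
m(s, d) = -1 + 1/(-1 + s) (m(s, d) = 1/(-1 + s) - 1 = -1 + 1/(-1 + s))
P(J, Y) = -21 (P(J, Y) = -9 - 12 = -21)
P(-117, 92) - 5842 = -21 - 5842 = -5863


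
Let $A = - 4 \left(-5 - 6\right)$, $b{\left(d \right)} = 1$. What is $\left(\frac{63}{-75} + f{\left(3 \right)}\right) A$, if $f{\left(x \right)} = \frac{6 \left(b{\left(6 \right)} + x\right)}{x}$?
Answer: $\frac{7876}{25} \approx 315.04$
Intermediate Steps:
$A = 44$ ($A = \left(-4\right) \left(-11\right) = 44$)
$f{\left(x \right)} = \frac{6 + 6 x}{x}$ ($f{\left(x \right)} = \frac{6 \left(1 + x\right)}{x} = \frac{6 + 6 x}{x}$)
$\left(\frac{63}{-75} + f{\left(3 \right)}\right) A = \left(\frac{63}{-75} + \left(6 + \frac{6}{3}\right)\right) 44 = \left(63 \left(- \frac{1}{75}\right) + \left(6 + 6 \cdot \frac{1}{3}\right)\right) 44 = \left(- \frac{21}{25} + \left(6 + 2\right)\right) 44 = \left(- \frac{21}{25} + 8\right) 44 = \frac{179}{25} \cdot 44 = \frac{7876}{25}$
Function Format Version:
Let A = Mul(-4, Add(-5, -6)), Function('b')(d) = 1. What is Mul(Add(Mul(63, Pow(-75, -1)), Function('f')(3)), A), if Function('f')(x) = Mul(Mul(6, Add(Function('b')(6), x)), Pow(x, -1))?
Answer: Rational(7876, 25) ≈ 315.04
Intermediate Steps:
A = 44 (A = Mul(-4, -11) = 44)
Function('f')(x) = Mul(Pow(x, -1), Add(6, Mul(6, x))) (Function('f')(x) = Mul(Mul(6, Add(1, x)), Pow(x, -1)) = Mul(Add(6, Mul(6, x)), Pow(x, -1)) = Mul(Pow(x, -1), Add(6, Mul(6, x))))
Mul(Add(Mul(63, Pow(-75, -1)), Function('f')(3)), A) = Mul(Add(Mul(63, Pow(-75, -1)), Add(6, Mul(6, Pow(3, -1)))), 44) = Mul(Add(Mul(63, Rational(-1, 75)), Add(6, Mul(6, Rational(1, 3)))), 44) = Mul(Add(Rational(-21, 25), Add(6, 2)), 44) = Mul(Add(Rational(-21, 25), 8), 44) = Mul(Rational(179, 25), 44) = Rational(7876, 25)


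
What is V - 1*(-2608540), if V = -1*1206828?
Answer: 1401712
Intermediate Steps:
V = -1206828
V - 1*(-2608540) = -1206828 - 1*(-2608540) = -1206828 + 2608540 = 1401712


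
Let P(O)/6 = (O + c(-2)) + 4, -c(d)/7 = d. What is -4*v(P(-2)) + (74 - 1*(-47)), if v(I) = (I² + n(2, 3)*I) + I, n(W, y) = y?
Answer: -38279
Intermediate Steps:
c(d) = -7*d
P(O) = 108 + 6*O (P(O) = 6*((O - 7*(-2)) + 4) = 6*((O + 14) + 4) = 6*((14 + O) + 4) = 6*(18 + O) = 108 + 6*O)
v(I) = I² + 4*I (v(I) = (I² + 3*I) + I = I² + 4*I)
-4*v(P(-2)) + (74 - 1*(-47)) = -4*(108 + 6*(-2))*(4 + (108 + 6*(-2))) + (74 - 1*(-47)) = -4*(108 - 12)*(4 + (108 - 12)) + (74 + 47) = -384*(4 + 96) + 121 = -384*100 + 121 = -4*9600 + 121 = -38400 + 121 = -38279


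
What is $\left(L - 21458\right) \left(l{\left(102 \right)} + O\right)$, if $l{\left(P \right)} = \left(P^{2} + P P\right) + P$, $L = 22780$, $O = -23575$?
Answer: $-3523130$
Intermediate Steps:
$l{\left(P \right)} = P + 2 P^{2}$ ($l{\left(P \right)} = \left(P^{2} + P^{2}\right) + P = 2 P^{2} + P = P + 2 P^{2}$)
$\left(L - 21458\right) \left(l{\left(102 \right)} + O\right) = \left(22780 - 21458\right) \left(102 \left(1 + 2 \cdot 102\right) - 23575\right) = \left(22780 - 21458\right) \left(102 \left(1 + 204\right) - 23575\right) = 1322 \left(102 \cdot 205 - 23575\right) = 1322 \left(20910 - 23575\right) = 1322 \left(-2665\right) = -3523130$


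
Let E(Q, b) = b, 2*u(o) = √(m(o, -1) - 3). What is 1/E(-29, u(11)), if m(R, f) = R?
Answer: √2/2 ≈ 0.70711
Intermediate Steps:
u(o) = √(-3 + o)/2 (u(o) = √(o - 3)/2 = √(-3 + o)/2)
1/E(-29, u(11)) = 1/(√(-3 + 11)/2) = 1/(√8/2) = 1/((2*√2)/2) = 1/(√2) = √2/2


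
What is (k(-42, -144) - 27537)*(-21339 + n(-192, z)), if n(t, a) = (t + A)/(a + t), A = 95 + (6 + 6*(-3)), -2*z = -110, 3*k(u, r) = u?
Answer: 80540775034/137 ≈ 5.8789e+8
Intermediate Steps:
k(u, r) = u/3
z = 55 (z = -½*(-110) = 55)
A = 83 (A = 95 + (6 - 18) = 95 - 12 = 83)
n(t, a) = (83 + t)/(a + t) (n(t, a) = (t + 83)/(a + t) = (83 + t)/(a + t))
(k(-42, -144) - 27537)*(-21339 + n(-192, z)) = ((⅓)*(-42) - 27537)*(-21339 + (83 - 192)/(55 - 192)) = (-14 - 27537)*(-21339 - 109/(-137)) = -27551*(-21339 - 1/137*(-109)) = -27551*(-21339 + 109/137) = -27551*(-2923334/137) = 80540775034/137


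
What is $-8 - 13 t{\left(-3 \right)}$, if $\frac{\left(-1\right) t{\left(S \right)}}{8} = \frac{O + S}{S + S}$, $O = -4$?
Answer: $\frac{340}{3} \approx 113.33$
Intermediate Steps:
$t{\left(S \right)} = - \frac{4 \left(-4 + S\right)}{S}$ ($t{\left(S \right)} = - 8 \frac{-4 + S}{S + S} = - 8 \frac{-4 + S}{2 S} = - \frac{4 \left(-4 + S\right)}{S}$)
$-8 - 13 t{\left(-3 \right)} = -8 - 13 \left(-4 + \frac{16}{-3}\right) = -8 - 13 \left(-4 + 16 \left(- \frac{1}{3}\right)\right) = -8 - 13 \left(-4 - \frac{16}{3}\right) = -8 - - \frac{364}{3} = -8 + \frac{364}{3} = \frac{340}{3}$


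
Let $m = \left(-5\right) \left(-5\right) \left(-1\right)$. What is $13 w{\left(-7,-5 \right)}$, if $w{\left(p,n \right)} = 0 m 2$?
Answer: $0$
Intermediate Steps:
$m = -25$ ($m = 25 \left(-1\right) = -25$)
$w{\left(p,n \right)} = 0$ ($w{\left(p,n \right)} = 0 \left(-25\right) 2 = 0 \cdot 2 = 0$)
$13 w{\left(-7,-5 \right)} = 13 \cdot 0 = 0$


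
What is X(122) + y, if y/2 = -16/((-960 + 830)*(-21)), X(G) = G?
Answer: 166514/1365 ≈ 121.99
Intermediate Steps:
y = -16/1365 (y = 2*(-16/((-960 + 830)*(-21))) = 2*(-16*(-1)/((-130)*21)) = 2*(-(-8)*(-1)/(65*21)) = 2*(-16*1/2730) = 2*(-8/1365) = -16/1365 ≈ -0.011722)
X(122) + y = 122 - 16/1365 = 166514/1365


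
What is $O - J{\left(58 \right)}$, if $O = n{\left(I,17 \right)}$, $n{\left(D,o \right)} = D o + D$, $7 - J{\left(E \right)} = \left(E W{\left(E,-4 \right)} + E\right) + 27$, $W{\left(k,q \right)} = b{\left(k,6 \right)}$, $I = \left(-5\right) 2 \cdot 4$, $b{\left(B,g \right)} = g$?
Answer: $-294$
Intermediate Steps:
$I = -40$ ($I = \left(-10\right) 4 = -40$)
$W{\left(k,q \right)} = 6$
$J{\left(E \right)} = -20 - 7 E$ ($J{\left(E \right)} = 7 - \left(\left(E 6 + E\right) + 27\right) = 7 - \left(\left(6 E + E\right) + 27\right) = 7 - \left(7 E + 27\right) = 7 - \left(27 + 7 E\right) = -20 - 7 E$)
$n{\left(D,o \right)} = D + D o$
$O = -720$ ($O = - 40 \left(1 + 17\right) = \left(-40\right) 18 = -720$)
$O - J{\left(58 \right)} = -720 - \left(-20 - 406\right) = -720 - -426 = -720 + 426 = -294$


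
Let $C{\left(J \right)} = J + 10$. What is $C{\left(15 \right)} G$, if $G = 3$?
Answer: $75$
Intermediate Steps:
$C{\left(J \right)} = 10 + J$
$C{\left(15 \right)} G = \left(10 + 15\right) 3 = 25 \cdot 3 = 75$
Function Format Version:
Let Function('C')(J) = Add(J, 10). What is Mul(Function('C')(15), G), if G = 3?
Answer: 75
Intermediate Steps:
Function('C')(J) = Add(10, J)
Mul(Function('C')(15), G) = Mul(Add(10, 15), 3) = Mul(25, 3) = 75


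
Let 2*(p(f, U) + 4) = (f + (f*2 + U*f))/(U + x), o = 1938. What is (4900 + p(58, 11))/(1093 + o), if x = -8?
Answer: 15094/9093 ≈ 1.6600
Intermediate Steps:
p(f, U) = -4 + (3*f + U*f)/(2*(-8 + U)) (p(f, U) = -4 + ((f + (f*2 + U*f))/(U - 8))/2 = -4 + ((f + (2*f + U*f))/(-8 + U))/2 = -4 + ((3*f + U*f)/(-8 + U))/2 = -4 + (3*f + U*f)/(2*(-8 + U)))
(4900 + p(58, 11))/(1093 + o) = (4900 + (64 - 8*11 + 3*58 + 11*58)/(2*(-8 + 11)))/(1093 + 1938) = (4900 + (½)*(64 - 88 + 174 + 638)/3)/3031 = (4900 + (½)*(⅓)*788)*(1/3031) = (4900 + 394/3)*(1/3031) = (15094/3)*(1/3031) = 15094/9093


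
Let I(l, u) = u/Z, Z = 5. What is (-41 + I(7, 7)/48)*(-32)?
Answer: 19666/15 ≈ 1311.1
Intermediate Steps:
I(l, u) = u/5
(-41 + I(7, 7)/48)*(-32) = (-41 + ((1/5)*7)/48)*(-32) = (-41 + (7/5)*(1/48))*(-32) = (-41 + 7/240)*(-32) = -9833/240*(-32) = 19666/15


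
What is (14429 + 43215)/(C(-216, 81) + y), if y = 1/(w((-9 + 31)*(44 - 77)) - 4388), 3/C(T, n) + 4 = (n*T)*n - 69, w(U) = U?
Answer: -417792839534584/1432591 ≈ -2.9163e+8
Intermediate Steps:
C(T, n) = 3/(-73 + T*n**2) (C(T, n) = 3/(-4 + ((n*T)*n - 69)) = 3/(-4 + ((T*n)*n - 69)) = 3/(-4 + (T*n**2 - 69)) = 3/(-4 + (-69 + T*n**2)) = 3/(-73 + T*n**2))
y = -1/5114 (y = 1/((-9 + 31)*(44 - 77) - 4388) = 1/(22*(-33) - 4388) = 1/(-726 - 4388) = 1/(-5114) = -1/5114 ≈ -0.00019554)
(14429 + 43215)/(C(-216, 81) + y) = (14429 + 43215)/(3/(-73 - 216*81**2) - 1/5114) = 57644/(3/(-73 - 216*6561) - 1/5114) = 57644/(3/(-73 - 1417176) - 1/5114) = 57644/(3/(-1417249) - 1/5114) = 57644/(3*(-1/1417249) - 1/5114) = 57644/(-3/1417249 - 1/5114) = 57644/(-1432591/7247811386) = 57644*(-7247811386/1432591) = -417792839534584/1432591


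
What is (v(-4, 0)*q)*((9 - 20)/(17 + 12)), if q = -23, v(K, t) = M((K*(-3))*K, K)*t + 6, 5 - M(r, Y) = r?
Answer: 1518/29 ≈ 52.345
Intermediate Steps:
M(r, Y) = 5 - r
v(K, t) = 6 + t*(5 + 3*K²) (v(K, t) = (5 - K*(-3)*K)*t + 6 = (5 - (-3*K)*K)*t + 6 = (5 - (-3)*K²)*t + 6 = (5 + 3*K²)*t + 6 = t*(5 + 3*K²) + 6 = 6 + t*(5 + 3*K²))
(v(-4, 0)*q)*((9 - 20)/(17 + 12)) = ((6 + 0*(5 + 3*(-4)²))*(-23))*((9 - 20)/(17 + 12)) = ((6 + 0*(5 + 3*16))*(-23))*(-11/29) = ((6 + 0*(5 + 48))*(-23))*(-11*1/29) = ((6 + 0*53)*(-23))*(-11/29) = ((6 + 0)*(-23))*(-11/29) = (6*(-23))*(-11/29) = -138*(-11/29) = 1518/29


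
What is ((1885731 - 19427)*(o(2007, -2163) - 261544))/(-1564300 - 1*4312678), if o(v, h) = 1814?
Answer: 242367568960/2938489 ≈ 82480.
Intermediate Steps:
((1885731 - 19427)*(o(2007, -2163) - 261544))/(-1564300 - 1*4312678) = ((1885731 - 19427)*(1814 - 261544))/(-1564300 - 1*4312678) = (1866304*(-259730))/(-1564300 - 4312678) = -484735137920/(-5876978) = -484735137920*(-1/5876978) = 242367568960/2938489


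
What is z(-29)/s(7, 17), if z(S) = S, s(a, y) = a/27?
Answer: -783/7 ≈ -111.86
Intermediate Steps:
s(a, y) = a/27 (s(a, y) = a*(1/27) = a/27)
z(-29)/s(7, 17) = -29/((1/27)*7) = -29/7/27 = -29*27/7 = -783/7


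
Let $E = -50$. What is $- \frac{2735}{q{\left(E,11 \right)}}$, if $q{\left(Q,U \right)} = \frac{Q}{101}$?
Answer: $\frac{55247}{10} \approx 5524.7$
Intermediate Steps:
$q{\left(Q,U \right)} = \frac{Q}{101}$ ($q{\left(Q,U \right)} = Q \frac{1}{101} = \frac{Q}{101}$)
$- \frac{2735}{q{\left(E,11 \right)}} = - \frac{2735}{\frac{1}{101} \left(-50\right)} = - \frac{2735}{- \frac{50}{101}} = \left(-2735\right) \left(- \frac{101}{50}\right) = \frac{55247}{10}$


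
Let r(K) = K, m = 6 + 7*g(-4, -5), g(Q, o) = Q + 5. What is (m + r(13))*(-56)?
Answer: -1456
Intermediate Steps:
g(Q, o) = 5 + Q
m = 13 (m = 6 + 7*(5 - 4) = 6 + 7*1 = 6 + 7 = 13)
(m + r(13))*(-56) = (13 + 13)*(-56) = 26*(-56) = -1456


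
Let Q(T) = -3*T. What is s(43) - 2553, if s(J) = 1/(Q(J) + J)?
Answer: -219559/86 ≈ -2553.0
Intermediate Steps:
s(J) = -1/(2*J) (s(J) = 1/(-3*J + J) = 1/(-2*J) = -1/(2*J))
s(43) - 2553 = -½/43 - 2553 = -½*1/43 - 2553 = -1/86 - 2553 = -219559/86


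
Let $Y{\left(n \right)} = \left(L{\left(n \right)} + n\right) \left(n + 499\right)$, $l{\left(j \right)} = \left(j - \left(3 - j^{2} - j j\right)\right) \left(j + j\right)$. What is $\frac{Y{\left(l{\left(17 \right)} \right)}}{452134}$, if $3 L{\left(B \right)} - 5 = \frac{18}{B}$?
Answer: $\frac{12536160425435}{13650829728} \approx 918.34$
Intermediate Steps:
$L{\left(B \right)} = \frac{5}{3} + \frac{6}{B}$ ($L{\left(B \right)} = \frac{5}{3} + \frac{18 \frac{1}{B}}{3} = \frac{5}{3} + \frac{6}{B}$)
$l{\left(j \right)} = 2 j \left(-3 + j + 2 j^{2}\right)$ ($l{\left(j \right)} = \left(j + \left(\left(j^{2} + j^{2}\right) - 3\right)\right) 2 j = \left(j + \left(2 j^{2} - 3\right)\right) 2 j = \left(j + \left(-3 + 2 j^{2}\right)\right) 2 j = \left(-3 + j + 2 j^{2}\right) 2 j = 2 j \left(-3 + j + 2 j^{2}\right)$)
$Y{\left(n \right)} = \left(499 + n\right) \left(\frac{5}{3} + n + \frac{6}{n}\right)$ ($Y{\left(n \right)} = \left(\left(\frac{5}{3} + \frac{6}{n}\right) + n\right) \left(n + 499\right) = \left(\frac{5}{3} + n + \frac{6}{n}\right) \left(499 + n\right) = \left(499 + n\right) \left(\frac{5}{3} + n + \frac{6}{n}\right)$)
$\frac{Y{\left(l{\left(17 \right)} \right)}}{452134} = \frac{\frac{2513}{3} + \left(2 \cdot 17 \left(-3 + 17 + 2 \cdot 17^{2}\right)\right)^{2} + \frac{2994}{2 \cdot 17 \left(-3 + 17 + 2 \cdot 17^{2}\right)} + \frac{1502 \cdot 2 \cdot 17 \left(-3 + 17 + 2 \cdot 17^{2}\right)}{3}}{452134} = \left(\frac{2513}{3} + \left(2 \cdot 17 \left(-3 + 17 + 2 \cdot 289\right)\right)^{2} + \frac{2994}{2 \cdot 17 \left(-3 + 17 + 2 \cdot 289\right)} + \frac{1502 \cdot 2 \cdot 17 \left(-3 + 17 + 2 \cdot 289\right)}{3}\right) \frac{1}{452134} = \left(\frac{2513}{3} + \left(2 \cdot 17 \left(-3 + 17 + 578\right)\right)^{2} + \frac{2994}{2 \cdot 17 \left(-3 + 17 + 578\right)} + \frac{1502 \cdot 2 \cdot 17 \left(-3 + 17 + 578\right)}{3}\right) \frac{1}{452134} = \left(\frac{2513}{3} + \left(2 \cdot 17 \cdot 592\right)^{2} + \frac{2994}{2 \cdot 17 \cdot 592} + \frac{1502 \cdot 2 \cdot 17 \cdot 592}{3}\right) \frac{1}{452134} = \left(\frac{2513}{3} + 20128^{2} + \frac{2994}{20128} + \frac{1502}{3} \cdot 20128\right) \frac{1}{452134} = \left(\frac{2513}{3} + 405136384 + 2994 \cdot \frac{1}{20128} + \frac{30232256}{3}\right) \frac{1}{452134} = \left(\frac{2513}{3} + 405136384 + \frac{1497}{10064} + \frac{30232256}{3}\right) \frac{1}{452134} = \frac{12536160425435}{30192} \cdot \frac{1}{452134} = \frac{12536160425435}{13650829728}$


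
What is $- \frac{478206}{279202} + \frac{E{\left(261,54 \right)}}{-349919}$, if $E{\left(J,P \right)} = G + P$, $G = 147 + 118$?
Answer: $- \frac{83711215376}{48849042319} \approx -1.7137$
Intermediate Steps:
$G = 265$
$E{\left(J,P \right)} = 265 + P$
$- \frac{478206}{279202} + \frac{E{\left(261,54 \right)}}{-349919} = - \frac{478206}{279202} + \frac{265 + 54}{-349919} = \left(-478206\right) \frac{1}{279202} + 319 \left(- \frac{1}{349919}\right) = - \frac{239103}{139601} - \frac{319}{349919} = - \frac{83711215376}{48849042319}$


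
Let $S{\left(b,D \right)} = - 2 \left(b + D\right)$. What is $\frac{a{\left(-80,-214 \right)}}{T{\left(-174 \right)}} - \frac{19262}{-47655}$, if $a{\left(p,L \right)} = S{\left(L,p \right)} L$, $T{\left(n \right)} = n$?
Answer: $\frac{999979258}{1381995} \approx 723.58$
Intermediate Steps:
$S{\left(b,D \right)} = - 2 D - 2 b$ ($S{\left(b,D \right)} = - 2 \left(D + b\right) = - 2 D - 2 b$)
$a{\left(p,L \right)} = L \left(- 2 L - 2 p\right)$ ($a{\left(p,L \right)} = \left(- 2 p - 2 L\right) L = \left(- 2 L - 2 p\right) L = L \left(- 2 L - 2 p\right)$)
$\frac{a{\left(-80,-214 \right)}}{T{\left(-174 \right)}} - \frac{19262}{-47655} = \frac{\left(-2\right) \left(-214\right) \left(-214 - 80\right)}{-174} - \frac{19262}{-47655} = \left(-2\right) \left(-214\right) \left(-294\right) \left(- \frac{1}{174}\right) - - \frac{19262}{47655} = \left(-125832\right) \left(- \frac{1}{174}\right) + \frac{19262}{47655} = \frac{20972}{29} + \frac{19262}{47655} = \frac{999979258}{1381995}$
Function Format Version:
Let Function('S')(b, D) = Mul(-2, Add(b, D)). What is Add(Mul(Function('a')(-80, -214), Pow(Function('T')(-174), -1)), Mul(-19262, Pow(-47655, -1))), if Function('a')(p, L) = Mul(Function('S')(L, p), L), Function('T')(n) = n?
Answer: Rational(999979258, 1381995) ≈ 723.58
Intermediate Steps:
Function('S')(b, D) = Add(Mul(-2, D), Mul(-2, b)) (Function('S')(b, D) = Mul(-2, Add(D, b)) = Add(Mul(-2, D), Mul(-2, b)))
Function('a')(p, L) = Mul(L, Add(Mul(-2, L), Mul(-2, p))) (Function('a')(p, L) = Mul(Add(Mul(-2, p), Mul(-2, L)), L) = Mul(Add(Mul(-2, L), Mul(-2, p)), L) = Mul(L, Add(Mul(-2, L), Mul(-2, p))))
Add(Mul(Function('a')(-80, -214), Pow(Function('T')(-174), -1)), Mul(-19262, Pow(-47655, -1))) = Add(Mul(Mul(-2, -214, Add(-214, -80)), Pow(-174, -1)), Mul(-19262, Pow(-47655, -1))) = Add(Mul(Mul(-2, -214, -294), Rational(-1, 174)), Mul(-19262, Rational(-1, 47655))) = Add(Mul(-125832, Rational(-1, 174)), Rational(19262, 47655)) = Add(Rational(20972, 29), Rational(19262, 47655)) = Rational(999979258, 1381995)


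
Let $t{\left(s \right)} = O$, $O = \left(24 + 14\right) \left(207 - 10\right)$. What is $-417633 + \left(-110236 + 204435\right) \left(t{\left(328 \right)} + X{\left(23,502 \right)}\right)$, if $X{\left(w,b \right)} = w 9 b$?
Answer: $10493350967$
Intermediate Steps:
$X{\left(w,b \right)} = 9 b w$
$O = 7486$ ($O = 38 \cdot 197 = 7486$)
$t{\left(s \right)} = 7486$
$-417633 + \left(-110236 + 204435\right) \left(t{\left(328 \right)} + X{\left(23,502 \right)}\right) = -417633 + \left(-110236 + 204435\right) \left(7486 + 9 \cdot 502 \cdot 23\right) = -417633 + 94199 \left(7486 + 103914\right) = -417633 + 94199 \cdot 111400 = -417633 + 10493768600 = 10493350967$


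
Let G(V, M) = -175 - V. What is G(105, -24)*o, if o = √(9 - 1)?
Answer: -560*√2 ≈ -791.96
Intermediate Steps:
o = 2*√2 (o = √8 = 2*√2 ≈ 2.8284)
G(105, -24)*o = (-175 - 1*105)*(2*√2) = (-175 - 105)*(2*√2) = -560*√2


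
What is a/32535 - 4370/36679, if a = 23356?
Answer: 714496774/1193351265 ≈ 0.59873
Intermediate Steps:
a/32535 - 4370/36679 = 23356/32535 - 4370/36679 = 714496774/1193351265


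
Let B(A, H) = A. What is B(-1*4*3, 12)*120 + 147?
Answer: -1293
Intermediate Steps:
B(-1*4*3, 12)*120 + 147 = (-1*4*3)*120 + 147 = -4*3*120 + 147 = -12*120 + 147 = -1440 + 147 = -1293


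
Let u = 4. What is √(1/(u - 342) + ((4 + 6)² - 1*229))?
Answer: I*√87206/26 ≈ 11.358*I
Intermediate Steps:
√(1/(u - 342) + ((4 + 6)² - 1*229)) = √(1/(4 - 342) + ((4 + 6)² - 1*229)) = √(1/(-338) + (10² - 229)) = √(-1/338 + (100 - 229)) = √(-1/338 - 129) = √(-43603/338) = I*√87206/26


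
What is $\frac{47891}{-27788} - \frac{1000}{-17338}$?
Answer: $- \frac{401273079}{240894172} \approx -1.6658$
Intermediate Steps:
$\frac{47891}{-27788} - \frac{1000}{-17338} = 47891 \left(- \frac{1}{27788}\right) - - \frac{500}{8669} = - \frac{47891}{27788} + \frac{500}{8669} = - \frac{401273079}{240894172}$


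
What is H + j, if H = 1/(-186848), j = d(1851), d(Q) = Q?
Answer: 345855647/186848 ≈ 1851.0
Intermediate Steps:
j = 1851
H = -1/186848 ≈ -5.3519e-6
H + j = -1/186848 + 1851 = 345855647/186848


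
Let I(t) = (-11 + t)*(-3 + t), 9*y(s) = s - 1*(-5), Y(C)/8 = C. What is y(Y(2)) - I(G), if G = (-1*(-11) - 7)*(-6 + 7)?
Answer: 28/3 ≈ 9.3333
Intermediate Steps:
Y(C) = 8*C
y(s) = 5/9 + s/9 (y(s) = (s - 1*(-5))/9 = (s + 5)/9 = (5 + s)/9 = 5/9 + s/9)
G = 4 (G = (11 - 7)*1 = 4*1 = 4)
y(Y(2)) - I(G) = (5/9 + (8*2)/9) - (33 + 4² - 14*4) = (5/9 + (⅑)*16) - (33 + 16 - 56) = (5/9 + 16/9) - 1*(-7) = 7/3 + 7 = 28/3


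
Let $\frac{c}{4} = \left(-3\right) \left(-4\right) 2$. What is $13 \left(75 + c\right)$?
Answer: $2223$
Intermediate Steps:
$c = 96$ ($c = 4 \left(-3\right) \left(-4\right) 2 = 4 \cdot 12 \cdot 2 = 4 \cdot 24 = 96$)
$13 \left(75 + c\right) = 13 \left(75 + 96\right) = 13 \cdot 171 = 2223$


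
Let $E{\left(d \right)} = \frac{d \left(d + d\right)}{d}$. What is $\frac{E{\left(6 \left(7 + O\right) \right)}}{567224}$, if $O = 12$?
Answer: $\frac{57}{141806} \approx 0.00040196$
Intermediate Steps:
$E{\left(d \right)} = 2 d$ ($E{\left(d \right)} = \frac{d 2 d}{d} = \frac{2 d^{2}}{d} = 2 d$)
$\frac{E{\left(6 \left(7 + O\right) \right)}}{567224} = \frac{2 \cdot 6 \left(7 + 12\right)}{567224} = 2 \cdot 6 \cdot 19 \cdot \frac{1}{567224} = 2 \cdot 114 \cdot \frac{1}{567224} = 228 \cdot \frac{1}{567224} = \frac{57}{141806}$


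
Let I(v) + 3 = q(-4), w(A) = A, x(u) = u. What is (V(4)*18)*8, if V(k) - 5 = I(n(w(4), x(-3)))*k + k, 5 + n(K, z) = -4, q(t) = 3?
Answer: 1296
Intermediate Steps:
n(K, z) = -9 (n(K, z) = -5 - 4 = -9)
I(v) = 0 (I(v) = -3 + 3 = 0)
V(k) = 5 + k (V(k) = 5 + (0*k + k) = 5 + (0 + k) = 5 + k)
(V(4)*18)*8 = ((5 + 4)*18)*8 = (9*18)*8 = 162*8 = 1296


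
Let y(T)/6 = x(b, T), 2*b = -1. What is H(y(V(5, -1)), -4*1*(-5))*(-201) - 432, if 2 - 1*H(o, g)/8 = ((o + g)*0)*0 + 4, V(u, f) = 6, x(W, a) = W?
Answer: 2784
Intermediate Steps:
b = -1/2 (b = (1/2)*(-1) = -1/2 ≈ -0.50000)
y(T) = -3 (y(T) = 6*(-1/2) = -3)
H(o, g) = -16 (H(o, g) = 16 - 8*(((o + g)*0)*0 + 4) = 16 - 8*(((g + o)*0)*0 + 4) = 16 - 8*(0*0 + 4) = 16 - 8*(0 + 4) = 16 - 8*4 = 16 - 32 = -16)
H(y(V(5, -1)), -4*1*(-5))*(-201) - 432 = -16*(-201) - 432 = 3216 - 432 = 2784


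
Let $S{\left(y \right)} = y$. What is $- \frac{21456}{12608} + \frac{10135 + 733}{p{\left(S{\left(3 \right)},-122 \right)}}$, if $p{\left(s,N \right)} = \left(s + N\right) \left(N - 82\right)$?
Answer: $- \frac{5997533}{4782372} \approx -1.2541$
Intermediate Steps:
$p{\left(s,N \right)} = \left(-82 + N\right) \left(N + s\right)$ ($p{\left(s,N \right)} = \left(N + s\right) \left(-82 + N\right) = \left(-82 + N\right) \left(N + s\right)$)
$- \frac{21456}{12608} + \frac{10135 + 733}{p{\left(S{\left(3 \right)},-122 \right)}} = - \frac{21456}{12608} + \frac{10135 + 733}{\left(-122\right)^{2} - -10004 - 246 - 366} = \left(-21456\right) \frac{1}{12608} + \frac{10868}{14884 + 10004 - 246 - 366} = - \frac{1341}{788} + \frac{10868}{24276} = - \frac{1341}{788} + 10868 \cdot \frac{1}{24276} = - \frac{1341}{788} + \frac{2717}{6069} = - \frac{5997533}{4782372}$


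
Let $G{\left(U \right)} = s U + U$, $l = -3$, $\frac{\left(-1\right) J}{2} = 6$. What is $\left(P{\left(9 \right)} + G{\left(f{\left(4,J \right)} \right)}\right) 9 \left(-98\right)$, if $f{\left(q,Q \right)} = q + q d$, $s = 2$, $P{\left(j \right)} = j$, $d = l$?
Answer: $13230$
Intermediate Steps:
$J = -12$ ($J = \left(-2\right) 6 = -12$)
$d = -3$
$f{\left(q,Q \right)} = - 2 q$ ($f{\left(q,Q \right)} = q + q \left(-3\right) = q - 3 q = - 2 q$)
$G{\left(U \right)} = 3 U$ ($G{\left(U \right)} = 2 U + U = 3 U$)
$\left(P{\left(9 \right)} + G{\left(f{\left(4,J \right)} \right)}\right) 9 \left(-98\right) = \left(9 + 3 \left(\left(-2\right) 4\right)\right) 9 \left(-98\right) = \left(9 + 3 \left(-8\right)\right) 9 \left(-98\right) = \left(9 - 24\right) 9 \left(-98\right) = \left(-15\right) 9 \left(-98\right) = \left(-135\right) \left(-98\right) = 13230$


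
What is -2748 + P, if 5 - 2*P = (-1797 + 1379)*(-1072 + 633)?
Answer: -188993/2 ≈ -94497.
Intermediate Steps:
P = -183497/2 (P = 5/2 - (-1797 + 1379)*(-1072 + 633)/2 = 5/2 - (-209)*(-439) = 5/2 - ½*183502 = 5/2 - 91751 = -183497/2 ≈ -91749.)
-2748 + P = -2748 - 183497/2 = -188993/2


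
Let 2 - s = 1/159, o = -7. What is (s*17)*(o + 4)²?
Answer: 16167/53 ≈ 305.04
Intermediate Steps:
s = 317/159 (s = 2 - 1/159 = 317/159 ≈ 1.9937)
(s*17)*(o + 4)² = ((317/159)*17)*(-7 + 4)² = (5389/159)*(-3)² = (5389/159)*9 = 16167/53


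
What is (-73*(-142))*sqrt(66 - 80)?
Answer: 10366*I*sqrt(14) ≈ 38786.0*I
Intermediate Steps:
(-73*(-142))*sqrt(66 - 80) = 10366*sqrt(-14) = 10366*(I*sqrt(14)) = 10366*I*sqrt(14)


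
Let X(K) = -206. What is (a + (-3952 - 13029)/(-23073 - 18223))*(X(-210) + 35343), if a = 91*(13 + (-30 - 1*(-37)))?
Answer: 2641448606037/41296 ≈ 6.3964e+7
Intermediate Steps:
a = 1820 (a = 91*(13 + (-30 + 37)) = 91*(13 + 7) = 91*20 = 1820)
(a + (-3952 - 13029)/(-23073 - 18223))*(X(-210) + 35343) = (1820 + (-3952 - 13029)/(-23073 - 18223))*(-206 + 35343) = (1820 - 16981/(-41296))*35137 = (1820 - 16981*(-1/41296))*35137 = (1820 + 16981/41296)*35137 = (75175701/41296)*35137 = 2641448606037/41296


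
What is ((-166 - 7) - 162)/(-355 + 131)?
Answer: 335/224 ≈ 1.4955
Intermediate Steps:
((-166 - 7) - 162)/(-355 + 131) = (-173 - 162)/(-224) = -335*(-1/224) = 335/224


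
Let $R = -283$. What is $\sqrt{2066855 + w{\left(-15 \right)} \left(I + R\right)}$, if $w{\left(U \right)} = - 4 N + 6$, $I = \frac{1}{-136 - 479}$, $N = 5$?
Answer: $\frac{\sqrt{783234768435}}{615} \approx 1439.0$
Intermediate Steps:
$I = - \frac{1}{615}$ ($I = \frac{1}{-615} = - \frac{1}{615} \approx -0.001626$)
$w{\left(U \right)} = -14$ ($w{\left(U \right)} = \left(-4\right) 5 + 6 = -20 + 6 = -14$)
$\sqrt{2066855 + w{\left(-15 \right)} \left(I + R\right)} = \sqrt{2066855 - 14 \left(- \frac{1}{615} - 283\right)} = \sqrt{2066855 - - \frac{2436644}{615}} = \sqrt{2066855 + \frac{2436644}{615}} = \sqrt{\frac{1273552469}{615}} = \frac{\sqrt{783234768435}}{615}$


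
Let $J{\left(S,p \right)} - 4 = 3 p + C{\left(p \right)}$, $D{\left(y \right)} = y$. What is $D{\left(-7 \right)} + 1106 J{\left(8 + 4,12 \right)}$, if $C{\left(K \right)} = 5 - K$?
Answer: $36491$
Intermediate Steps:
$J{\left(S,p \right)} = 9 + 2 p$ ($J{\left(S,p \right)} = 4 + \left(3 p - \left(-5 + p\right)\right) = 4 + \left(5 + 2 p\right) = 9 + 2 p$)
$D{\left(-7 \right)} + 1106 J{\left(8 + 4,12 \right)} = -7 + 1106 \left(9 + 2 \cdot 12\right) = -7 + 1106 \left(9 + 24\right) = -7 + 1106 \cdot 33 = -7 + 36498 = 36491$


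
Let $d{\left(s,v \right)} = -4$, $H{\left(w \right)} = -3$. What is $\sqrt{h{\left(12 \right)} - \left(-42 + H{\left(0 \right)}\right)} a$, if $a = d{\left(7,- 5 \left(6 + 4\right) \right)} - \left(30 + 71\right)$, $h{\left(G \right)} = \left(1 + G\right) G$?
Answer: $- 105 \sqrt{201} \approx -1488.6$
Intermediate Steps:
$h{\left(G \right)} = G \left(1 + G\right)$
$a = -105$ ($a = -4 - \left(30 + 71\right) = -4 - 101 = -105$)
$\sqrt{h{\left(12 \right)} - \left(-42 + H{\left(0 \right)}\right)} a = \sqrt{12 \left(1 + 12\right) + \left(42 - -3\right)} \left(-105\right) = \sqrt{12 \cdot 13 + \left(42 + 3\right)} \left(-105\right) = \sqrt{156 + 45} \left(-105\right) = \sqrt{201} \left(-105\right) = - 105 \sqrt{201}$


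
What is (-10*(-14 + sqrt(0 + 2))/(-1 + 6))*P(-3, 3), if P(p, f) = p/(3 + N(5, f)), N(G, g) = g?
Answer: -14 + sqrt(2) ≈ -12.586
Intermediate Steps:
P(p, f) = p/(3 + f)
(-10*(-14 + sqrt(0 + 2))/(-1 + 6))*P(-3, 3) = (-10*(-14 + sqrt(0 + 2))/(-1 + 6))*(-3/(3 + 3)) = (-10*(-14 + sqrt(2))/5)*(-3/6) = (-10*(-14 + sqrt(2))/5)*(-3*1/6) = -10*(-14/5 + sqrt(2)/5)*(-1/2) = (28 - 2*sqrt(2))*(-1/2) = -14 + sqrt(2)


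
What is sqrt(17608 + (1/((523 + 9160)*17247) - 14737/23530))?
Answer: sqrt(271885111679409981486037742490)/3929573554530 ≈ 132.69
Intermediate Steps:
sqrt(17608 + (1/((523 + 9160)*17247) - 14737/23530)) = sqrt(17608 + ((1/17247)/9683 - 14737*1/23530)) = sqrt(17608 + ((1/9683)*(1/17247) - 14737/23530)) = sqrt(17608 + (1/167002701 - 14737/23530)) = sqrt(17608 - 2461118781107/3929573554530) = sqrt(69189470029383133/3929573554530) = sqrt(271885111679409981486037742490)/3929573554530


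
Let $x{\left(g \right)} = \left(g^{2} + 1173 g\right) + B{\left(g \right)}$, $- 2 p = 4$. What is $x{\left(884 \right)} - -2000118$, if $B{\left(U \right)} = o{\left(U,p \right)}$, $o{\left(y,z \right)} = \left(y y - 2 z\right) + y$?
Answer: $4600850$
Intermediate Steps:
$p = -2$ ($p = \left(- \frac{1}{2}\right) 4 = -2$)
$o{\left(y,z \right)} = y + y^{2} - 2 z$ ($o{\left(y,z \right)} = \left(y^{2} - 2 z\right) + y = y + y^{2} - 2 z$)
$B{\left(U \right)} = 4 + U + U^{2}$ ($B{\left(U \right)} = U + U^{2} - -4 = U + U^{2} + 4 = 4 + U + U^{2}$)
$x{\left(g \right)} = 4 + 2 g^{2} + 1174 g$ ($x{\left(g \right)} = \left(g^{2} + 1173 g\right) + \left(4 + g + g^{2}\right) = 4 + 2 g^{2} + 1174 g$)
$x{\left(884 \right)} - -2000118 = \left(4 + 2 \cdot 884^{2} + 1174 \cdot 884\right) - -2000118 = \left(4 + 2 \cdot 781456 + 1037816\right) + 2000118 = \left(4 + 1562912 + 1037816\right) + 2000118 = 2600732 + 2000118 = 4600850$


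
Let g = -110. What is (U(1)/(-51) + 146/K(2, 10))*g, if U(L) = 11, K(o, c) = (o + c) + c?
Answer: -36020/51 ≈ -706.27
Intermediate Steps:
K(o, c) = o + 2*c (K(o, c) = (c + o) + c = o + 2*c)
(U(1)/(-51) + 146/K(2, 10))*g = (11/(-51) + 146/(2 + 2*10))*(-110) = (11*(-1/51) + 146/(2 + 20))*(-110) = (-11/51 + 146/22)*(-110) = (-11/51 + 146*(1/22))*(-110) = (-11/51 + 73/11)*(-110) = (3602/561)*(-110) = -36020/51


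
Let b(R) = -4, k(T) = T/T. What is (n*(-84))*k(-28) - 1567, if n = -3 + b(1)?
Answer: -979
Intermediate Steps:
k(T) = 1
n = -7 (n = -3 - 4 = -7)
(n*(-84))*k(-28) - 1567 = -7*(-84)*1 - 1567 = 588*1 - 1567 = 588 - 1567 = -979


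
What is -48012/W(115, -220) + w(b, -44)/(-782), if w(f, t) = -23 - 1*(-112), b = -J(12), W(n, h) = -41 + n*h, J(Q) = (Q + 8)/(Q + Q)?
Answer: 11763345/6605554 ≈ 1.7808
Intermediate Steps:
J(Q) = (8 + Q)/(2*Q) (J(Q) = (8 + Q)/((2*Q)) = (8 + Q)*(1/(2*Q)) = (8 + Q)/(2*Q))
W(n, h) = -41 + h*n
b = -⅚ (b = -(8 + 12)/(2*12) = -20/(2*12) = -1*⅚ = -⅚ ≈ -0.83333)
w(f, t) = 89 (w(f, t) = -23 + 112 = 89)
-48012/W(115, -220) + w(b, -44)/(-782) = -48012/(-41 - 220*115) + 89/(-782) = -48012/(-41 - 25300) + 89*(-1/782) = -48012/(-25341) - 89/782 = -48012*(-1/25341) - 89/782 = 16004/8447 - 89/782 = 11763345/6605554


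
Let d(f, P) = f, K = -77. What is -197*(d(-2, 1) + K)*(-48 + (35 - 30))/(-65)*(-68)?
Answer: -45506212/65 ≈ -7.0010e+5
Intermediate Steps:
-197*(d(-2, 1) + K)*(-48 + (35 - 30))/(-65)*(-68) = -197*(-2 - 77)*(-48 + (35 - 30))/(-65)*(-68) = -197*(-79*(-48 + 5))*(-1)/65*(-68) = -197*(-79*(-43))*(-1)/65*(-68) = -669209*(-1)/65*(-68) = -197*(-3397/65)*(-68) = (669209/65)*(-68) = -45506212/65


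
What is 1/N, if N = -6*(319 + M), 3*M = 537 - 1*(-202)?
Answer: -1/3392 ≈ -0.00029481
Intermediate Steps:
M = 739/3 (M = (537 - 1*(-202))/3 = (537 + 202)/3 = (⅓)*739 = 739/3 ≈ 246.33)
N = -3392 (N = -6*(319 + 739/3) = -6*1696/3 = -3392)
1/N = 1/(-3392) = -1/3392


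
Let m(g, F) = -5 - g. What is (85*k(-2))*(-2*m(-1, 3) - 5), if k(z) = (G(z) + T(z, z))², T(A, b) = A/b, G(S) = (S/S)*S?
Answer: 255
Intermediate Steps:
G(S) = S (G(S) = 1*S = S)
k(z) = (1 + z)² (k(z) = (z + z/z)² = (z + 1)² = (1 + z)²)
(85*k(-2))*(-2*m(-1, 3) - 5) = (85*(1 - 2)²)*(-2*(-5 - 1*(-1)) - 5) = (85*(-1)²)*(-2*(-5 + 1) - 5) = (85*1)*(-2*(-4) - 5) = 85*(8 - 5) = 85*3 = 255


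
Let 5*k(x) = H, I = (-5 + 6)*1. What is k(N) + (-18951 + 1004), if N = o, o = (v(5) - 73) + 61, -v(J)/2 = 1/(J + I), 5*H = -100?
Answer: -17951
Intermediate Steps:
H = -20 (H = (⅕)*(-100) = -20)
I = 1 (I = 1*1 = 1)
v(J) = -2/(1 + J) (v(J) = -2/(J + 1) = -2/(1 + J))
o = -37/3 (o = (-2/(1 + 5) - 73) + 61 = (-2/6 - 73) + 61 = (-2*⅙ - 73) + 61 = (-⅓ - 73) + 61 = -220/3 + 61 = -37/3 ≈ -12.333)
N = -37/3 ≈ -12.333
k(x) = -4 (k(x) = (⅕)*(-20) = -4)
k(N) + (-18951 + 1004) = -4 + (-18951 + 1004) = -4 - 17947 = -17951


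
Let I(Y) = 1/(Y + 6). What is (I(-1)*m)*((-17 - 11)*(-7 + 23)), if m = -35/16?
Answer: 196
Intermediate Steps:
m = -35/16 (m = -35*1/16 = -35/16 ≈ -2.1875)
I(Y) = 1/(6 + Y)
(I(-1)*m)*((-17 - 11)*(-7 + 23)) = (-35/16/(6 - 1))*((-17 - 11)*(-7 + 23)) = (-35/16/5)*(-28*16) = ((1/5)*(-35/16))*(-448) = -7/16*(-448) = 196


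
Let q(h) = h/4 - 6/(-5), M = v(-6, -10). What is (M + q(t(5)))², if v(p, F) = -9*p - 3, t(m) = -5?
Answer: 1038361/400 ≈ 2595.9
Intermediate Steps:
v(p, F) = -3 - 9*p
M = 51 (M = -3 - 9*(-6) = -3 + 54 = 51)
q(h) = 6/5 + h/4 (q(h) = h*(¼) - 6*(-⅕) = h/4 + 6/5 = 6/5 + h/4)
(M + q(t(5)))² = (51 + (6/5 + (¼)*(-5)))² = (51 + (6/5 - 5/4))² = (51 - 1/20)² = (1019/20)² = 1038361/400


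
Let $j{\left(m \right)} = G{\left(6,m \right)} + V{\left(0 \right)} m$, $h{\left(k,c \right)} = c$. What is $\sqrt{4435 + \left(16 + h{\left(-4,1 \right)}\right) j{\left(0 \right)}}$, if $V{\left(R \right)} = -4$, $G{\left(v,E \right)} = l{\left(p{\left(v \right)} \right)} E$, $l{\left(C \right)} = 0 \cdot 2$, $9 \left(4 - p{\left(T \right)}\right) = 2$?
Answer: $\sqrt{4435} \approx 66.596$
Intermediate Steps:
$p{\left(T \right)} = \frac{34}{9}$ ($p{\left(T \right)} = 4 - \frac{2}{9} = \frac{34}{9}$)
$l{\left(C \right)} = 0$
$G{\left(v,E \right)} = 0$ ($G{\left(v,E \right)} = 0 E = 0$)
$j{\left(m \right)} = - 4 m$ ($j{\left(m \right)} = 0 - 4 m = - 4 m$)
$\sqrt{4435 + \left(16 + h{\left(-4,1 \right)}\right) j{\left(0 \right)}} = \sqrt{4435 + \left(16 + 1\right) \left(\left(-4\right) 0\right)} = \sqrt{4435 + 17 \cdot 0} = \sqrt{4435 + 0} = \sqrt{4435}$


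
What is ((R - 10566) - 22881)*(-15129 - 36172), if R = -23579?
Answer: 2925490826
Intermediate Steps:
((R - 10566) - 22881)*(-15129 - 36172) = ((-23579 - 10566) - 22881)*(-15129 - 36172) = (-34145 - 22881)*(-51301) = -57026*(-51301) = 2925490826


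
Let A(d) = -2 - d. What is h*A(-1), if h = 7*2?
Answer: -14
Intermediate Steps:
h = 14
h*A(-1) = 14*(-2 - 1*(-1)) = 14*(-2 + 1) = 14*(-1) = -14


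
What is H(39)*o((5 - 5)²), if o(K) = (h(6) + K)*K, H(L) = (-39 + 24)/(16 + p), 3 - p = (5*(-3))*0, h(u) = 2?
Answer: 0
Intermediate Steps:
p = 3 (p = 3 - 5*(-3)*0 = 3 - (-15)*0 = 3 - 1*0 = 3 + 0 = 3)
H(L) = -15/19 (H(L) = (-39 + 24)/(16 + 3) = -15/19)
o(K) = K*(2 + K) (o(K) = (2 + K)*K = K*(2 + K))
H(39)*o((5 - 5)²) = -15*(5 - 5)²*(2 + (5 - 5)²)/19 = -15*0²*(2 + 0²)/19 = -0*(2 + 0) = -0*2 = -15/19*0 = 0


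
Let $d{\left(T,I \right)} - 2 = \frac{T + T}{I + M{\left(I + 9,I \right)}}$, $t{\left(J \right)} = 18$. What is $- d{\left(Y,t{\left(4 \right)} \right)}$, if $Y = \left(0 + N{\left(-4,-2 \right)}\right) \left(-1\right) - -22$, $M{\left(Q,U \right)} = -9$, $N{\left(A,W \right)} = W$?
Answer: $- \frac{22}{3} \approx -7.3333$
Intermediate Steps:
$Y = 24$ ($Y = \left(0 - 2\right) \left(-1\right) - -22 = \left(-2\right) \left(-1\right) + 22 = 2 + 22 = 24$)
$d{\left(T,I \right)} = 2 + \frac{2 T}{-9 + I}$ ($d{\left(T,I \right)} = 2 + \frac{T + T}{I - 9} = 2 + \frac{2 T}{-9 + I}$)
$- d{\left(Y,t{\left(4 \right)} \right)} = - \frac{2 \left(-9 + 18 + 24\right)}{-9 + 18} = - \frac{2 \cdot 33}{9} = \left(-1\right) \frac{22}{3} = - \frac{22}{3}$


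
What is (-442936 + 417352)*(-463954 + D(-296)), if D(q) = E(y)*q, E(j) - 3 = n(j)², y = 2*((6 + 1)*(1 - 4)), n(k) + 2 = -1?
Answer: 11960673504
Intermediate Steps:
n(k) = -3 (n(k) = -2 - 1 = -3)
y = -42 (y = 2*(7*(-3)) = 2*(-21) = -42)
E(j) = 12 (E(j) = 3 + (-3)² = 3 + 9 = 12)
D(q) = 12*q
(-442936 + 417352)*(-463954 + D(-296)) = (-442936 + 417352)*(-463954 + 12*(-296)) = -25584*(-463954 - 3552) = -25584*(-467506) = 11960673504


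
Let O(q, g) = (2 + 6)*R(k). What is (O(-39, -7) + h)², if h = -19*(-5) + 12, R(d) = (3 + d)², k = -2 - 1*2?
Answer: 13225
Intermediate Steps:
k = -4 (k = -2 - 2 = -4)
O(q, g) = 8 (O(q, g) = (2 + 6)*(3 - 4)² = 8*(-1)² = 8*1 = 8)
h = 107 (h = 95 + 12 = 107)
(O(-39, -7) + h)² = (8 + 107)² = 115² = 13225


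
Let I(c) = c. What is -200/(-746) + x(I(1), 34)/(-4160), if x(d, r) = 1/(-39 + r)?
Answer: 2080373/7758400 ≈ 0.26814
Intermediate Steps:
-200/(-746) + x(I(1), 34)/(-4160) = -200/(-746) + 1/((-39 + 34)*(-4160)) = -200*(-1/746) - 1/4160/(-5) = 100/373 - 1/5*(-1/4160) = 100/373 + 1/20800 = 2080373/7758400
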